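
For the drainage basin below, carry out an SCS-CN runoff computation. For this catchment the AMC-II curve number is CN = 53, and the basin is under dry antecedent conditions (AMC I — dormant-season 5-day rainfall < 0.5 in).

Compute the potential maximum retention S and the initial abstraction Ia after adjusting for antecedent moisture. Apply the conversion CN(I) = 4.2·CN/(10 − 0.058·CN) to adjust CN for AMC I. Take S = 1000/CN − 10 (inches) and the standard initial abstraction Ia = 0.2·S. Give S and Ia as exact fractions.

CN(I) from CN(II)=53: (4.2·53)/(10 − 0.058·53) = 111300/3463 ≈ 32.140
Retention S: 1000/CN − 10 with CN=32.140 → S = 23500/1113 ≈ 21.114 in
Ia = 0.2S: 0.2·21.114 = 4.223 in (exactly 4700/1113)

S = 23500/1113 in ≈ 21.114 in; Ia = 4700/1113 in ≈ 4.223 in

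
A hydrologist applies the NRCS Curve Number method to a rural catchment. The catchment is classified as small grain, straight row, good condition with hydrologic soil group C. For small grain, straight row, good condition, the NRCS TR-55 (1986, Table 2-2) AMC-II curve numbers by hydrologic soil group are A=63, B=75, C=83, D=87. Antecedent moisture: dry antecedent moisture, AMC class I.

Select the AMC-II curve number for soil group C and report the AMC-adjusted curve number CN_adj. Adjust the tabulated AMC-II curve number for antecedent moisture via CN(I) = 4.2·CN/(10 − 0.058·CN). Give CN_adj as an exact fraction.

CN_adj = 174300/2593 ≈ 67.219

NRCS table: small grain, straight row, good condition, soil group C → CN(II) = 83
Adjust CN=83 to AMC I: 4.2·83/(10 − 0.058·83) → (1743/5) ÷ (2593/500) = 174300/2593 ≈ 67.219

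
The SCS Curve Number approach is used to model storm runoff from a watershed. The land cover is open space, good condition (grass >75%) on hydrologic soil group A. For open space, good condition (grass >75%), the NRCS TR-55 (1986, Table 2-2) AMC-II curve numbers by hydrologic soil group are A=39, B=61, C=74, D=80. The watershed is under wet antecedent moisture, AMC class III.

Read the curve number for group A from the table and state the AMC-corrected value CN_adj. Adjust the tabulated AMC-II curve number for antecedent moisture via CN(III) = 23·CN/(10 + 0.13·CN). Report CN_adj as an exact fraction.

NRCS table: open space, good condition (grass >75%), soil group A → CN(II) = 39
CN(III) from CN(II)=39: (23·39)/(10 + 0.13·39) = 89700/1507 ≈ 59.522

CN_adj = 89700/1507 ≈ 59.522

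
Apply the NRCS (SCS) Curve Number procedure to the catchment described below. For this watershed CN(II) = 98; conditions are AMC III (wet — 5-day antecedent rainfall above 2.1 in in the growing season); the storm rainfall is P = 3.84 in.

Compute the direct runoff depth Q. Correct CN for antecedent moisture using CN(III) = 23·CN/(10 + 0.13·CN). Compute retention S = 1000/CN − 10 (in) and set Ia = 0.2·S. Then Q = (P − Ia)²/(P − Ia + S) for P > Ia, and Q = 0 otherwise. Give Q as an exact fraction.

CN(III) from CN(II)=98: (23·98)/(10 + 0.13·98) = 112700/1137 ≈ 99.120
Retention S: 1000/CN − 10 with CN=99.120 → S = 100/1127 ≈ 0.089 in
Ia = 0.2·(100/1127) = 20/1127 in ≈ 0.018 in
Since P=3.840 > Ia=0.018: effective rainfall P−Ia = 107692/28175 in
Q = (107692/28175)²/((107692/28175) + 100/1127) = (11597566864/793830625)/(110192/28175) = 724847929/194041225 in ≈ 3.736 in

Q = 724847929/194041225 in ≈ 3.736 in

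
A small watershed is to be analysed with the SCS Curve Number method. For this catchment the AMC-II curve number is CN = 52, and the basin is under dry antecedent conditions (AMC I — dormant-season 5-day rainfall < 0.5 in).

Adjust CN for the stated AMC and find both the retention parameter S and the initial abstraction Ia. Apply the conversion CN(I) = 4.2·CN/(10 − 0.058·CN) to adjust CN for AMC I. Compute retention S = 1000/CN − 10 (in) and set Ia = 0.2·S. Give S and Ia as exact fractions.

Adjust CN=52 to AMC I: 4.2·52/(10 − 0.058·52) → (1092/5) ÷ (873/125) = 9100/291 ≈ 31.271
Max retention: S = 1000/(9100/291) − 10 = 2000/91 in (≈ 21.978 in)
Ia = 0.2S: 0.2·21.978 = 4.396 in (exactly 400/91)

S = 2000/91 in ≈ 21.978 in; Ia = 400/91 in ≈ 4.396 in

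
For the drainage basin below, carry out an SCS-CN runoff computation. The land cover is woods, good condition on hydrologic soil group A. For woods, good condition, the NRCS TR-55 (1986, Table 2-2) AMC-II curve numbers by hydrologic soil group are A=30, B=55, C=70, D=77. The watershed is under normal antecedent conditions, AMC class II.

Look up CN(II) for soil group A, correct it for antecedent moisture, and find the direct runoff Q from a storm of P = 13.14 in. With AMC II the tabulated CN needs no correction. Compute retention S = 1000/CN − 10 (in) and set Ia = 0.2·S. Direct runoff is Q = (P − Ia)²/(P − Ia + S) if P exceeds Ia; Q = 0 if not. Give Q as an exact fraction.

Q = 1615441/715650 in ≈ 2.257 in

NRCS table: woods, good condition, soil group A → CN(II) = 30
Average conditions: CN = 30 (no AMC adjustment).
Retention S: 1000/CN − 10 with CN=30.000 → S = 70/3 ≈ 23.333 in
Initial abstraction Ia = S/5 = (70/3)/5 = 14/3 ≈ 4.667 in
P − Ia = 13.140 − 4.667 = 1271/150 ≈ 8.473 in (> 0, runoff occurs)
Q = (1271/150)²/((1271/150) + 70/3) = (1615441/22500)/(4771/150) = 1615441/715650 in ≈ 2.257 in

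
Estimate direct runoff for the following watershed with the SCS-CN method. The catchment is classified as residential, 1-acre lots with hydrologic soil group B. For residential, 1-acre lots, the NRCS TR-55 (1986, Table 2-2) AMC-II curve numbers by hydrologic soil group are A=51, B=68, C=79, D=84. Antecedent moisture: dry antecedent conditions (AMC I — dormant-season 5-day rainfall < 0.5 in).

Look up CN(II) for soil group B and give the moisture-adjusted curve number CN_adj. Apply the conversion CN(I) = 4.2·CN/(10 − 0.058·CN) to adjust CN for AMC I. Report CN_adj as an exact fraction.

NRCS table: residential, 1-acre lots, soil group B → CN(II) = 68
CN(I) from CN(II)=68: (4.2·68)/(10 − 0.058·68) = 35700/757 ≈ 47.160

CN_adj = 35700/757 ≈ 47.160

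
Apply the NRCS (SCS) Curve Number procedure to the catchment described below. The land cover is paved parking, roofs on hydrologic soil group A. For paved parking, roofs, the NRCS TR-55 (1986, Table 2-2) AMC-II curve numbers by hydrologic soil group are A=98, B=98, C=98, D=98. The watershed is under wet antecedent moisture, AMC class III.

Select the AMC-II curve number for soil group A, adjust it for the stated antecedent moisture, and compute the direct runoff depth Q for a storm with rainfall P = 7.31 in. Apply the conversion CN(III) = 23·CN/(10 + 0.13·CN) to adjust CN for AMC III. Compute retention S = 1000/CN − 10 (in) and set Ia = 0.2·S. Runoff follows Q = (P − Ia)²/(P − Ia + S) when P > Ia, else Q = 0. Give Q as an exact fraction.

NRCS table: paved parking, roofs, soil group A → CN(II) = 98
Adjust CN=98 to AMC III: 23·98/(10 + 0.13·98) → 2254 ÷ (1137/50) = 112700/1137 ≈ 99.120
Max retention: S = 1000/(112700/1137) − 10 = 100/1127 in (≈ 0.089 in)
Initial abstraction Ia = S/5 = (100/1127)/5 = 20/1127 ≈ 0.018 in
Since P=7.310 > Ia=0.018: effective rainfall P−Ia = 821837/112700 in
Q = (821837/112700)²/((821837/112700) + 100/1127) = (675416054569/12701290000)/(831837/112700) = 675416054569/93748029900 in ≈ 7.205 in

Q = 675416054569/93748029900 in ≈ 7.205 in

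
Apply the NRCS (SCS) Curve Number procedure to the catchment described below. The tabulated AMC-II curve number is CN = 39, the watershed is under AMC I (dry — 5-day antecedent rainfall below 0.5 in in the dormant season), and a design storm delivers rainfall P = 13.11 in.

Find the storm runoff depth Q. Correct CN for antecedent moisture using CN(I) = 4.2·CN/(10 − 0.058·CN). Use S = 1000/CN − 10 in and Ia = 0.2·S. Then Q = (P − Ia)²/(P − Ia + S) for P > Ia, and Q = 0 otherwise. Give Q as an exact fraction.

CN(I) from CN(II)=39: (4.2·39)/(10 − 0.058·39) = 81900/3869 ≈ 21.168
Max retention: S = 1000/(81900/3869) − 10 = 30500/819 in (≈ 37.241 in)
Ia = 0.2·(30500/819) = 6100/819 in ≈ 7.448 in
Excess rainfall: 13.110 − 7.448 = 5.662 in; P > Ia so Q > 0
Q = (463709/81900)²/((463709/81900) + 30500/819) = (215026036681/6707610000)/(3513709/81900) = 215026036681/287772767100 in ≈ 0.747 in

Q = 215026036681/287772767100 in ≈ 0.747 in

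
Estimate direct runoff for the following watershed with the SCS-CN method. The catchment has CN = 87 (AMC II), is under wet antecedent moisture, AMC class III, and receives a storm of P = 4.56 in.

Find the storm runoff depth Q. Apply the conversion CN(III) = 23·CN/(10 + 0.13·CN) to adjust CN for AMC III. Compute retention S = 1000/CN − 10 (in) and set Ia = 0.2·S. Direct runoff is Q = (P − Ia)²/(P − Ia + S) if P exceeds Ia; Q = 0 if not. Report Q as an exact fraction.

Wet (AMC III): CN(III) = 23·87/(10 + 0.13·87) = 2001/(2131/100) = 200100/2131 ≈ 93.900
Max retention: S = 1000/(200100/2131) − 10 = 1300/2001 in (≈ 0.650 in)
Initial abstraction Ia = S/5 = (1300/2001)/5 = 260/2001 ≈ 0.130 in
P − Ia = 4.560 − 0.130 = 221614/50025 ≈ 4.430 in (> 0, runoff occurs)
Q: (221614/50025)² ÷ (254114/50025) = 24556382498/6356026425 in (≈ 3.863 in)

Q = 24556382498/6356026425 in ≈ 3.863 in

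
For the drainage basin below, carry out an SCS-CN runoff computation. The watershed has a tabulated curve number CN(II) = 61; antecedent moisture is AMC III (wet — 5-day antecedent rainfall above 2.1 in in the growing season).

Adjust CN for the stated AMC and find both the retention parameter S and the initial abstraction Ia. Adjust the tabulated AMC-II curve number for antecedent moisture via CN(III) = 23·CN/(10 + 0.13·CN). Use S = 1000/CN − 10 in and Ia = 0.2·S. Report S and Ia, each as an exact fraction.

Wet (AMC III): CN(III) = 23·61/(10 + 0.13·61) = 1403/(1793/100) = 140300/1793 ≈ 78.249
Retention S: 1000/CN − 10 with CN=78.249 → S = 3900/1403 ≈ 2.780 in
Initial abstraction Ia = S/5 = (3900/1403)/5 = 780/1403 ≈ 0.556 in

S = 3900/1403 in ≈ 2.780 in; Ia = 780/1403 in ≈ 0.556 in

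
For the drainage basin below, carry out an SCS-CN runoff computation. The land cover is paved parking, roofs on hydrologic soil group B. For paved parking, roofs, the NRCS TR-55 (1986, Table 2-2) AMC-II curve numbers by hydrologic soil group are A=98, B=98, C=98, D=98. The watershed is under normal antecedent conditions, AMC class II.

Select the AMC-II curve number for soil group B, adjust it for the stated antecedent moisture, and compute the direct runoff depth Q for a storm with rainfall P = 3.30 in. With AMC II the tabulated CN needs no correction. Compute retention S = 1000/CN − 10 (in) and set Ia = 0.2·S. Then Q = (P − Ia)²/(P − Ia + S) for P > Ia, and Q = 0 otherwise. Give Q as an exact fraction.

Q = 2550409/831530 in ≈ 3.067 in

NRCS table: paved parking, roofs, soil group B → CN(II) = 98
CN(II) = 98; AMC II needs no correction.
S = 1000/98 − 10 = 10/49 in ≈ 0.204 in
Initial abstraction Ia = S/5 = (10/49)/5 = 2/49 ≈ 0.041 in
P − Ia = 3.300 − 0.041 = 1597/490 ≈ 3.259 in (> 0, runoff occurs)
Runoff Q = (P−Ia)²/(P−Ia+S) = (3.259)²/(3.259+0.204) = 2550409/831530 ≈ 3.067 in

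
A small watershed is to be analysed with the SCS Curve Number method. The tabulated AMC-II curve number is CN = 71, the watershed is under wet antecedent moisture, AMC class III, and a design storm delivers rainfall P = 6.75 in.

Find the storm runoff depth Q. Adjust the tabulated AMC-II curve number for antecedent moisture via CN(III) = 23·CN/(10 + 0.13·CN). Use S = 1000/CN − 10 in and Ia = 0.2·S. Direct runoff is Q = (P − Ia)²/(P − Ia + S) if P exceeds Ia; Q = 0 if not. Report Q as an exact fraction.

Q = 1744816441/348619372 in ≈ 5.005 in

Wet (AMC III): CN(III) = 23·71/(10 + 0.13·71) = 1633/(1923/100) = 163300/1923 ≈ 84.919
Retention S: 1000/CN − 10 with CN=84.919 → S = 2900/1633 ≈ 1.776 in
Ia = 0.2S: 0.2·1.776 = 0.355 in (exactly 580/1633)
Since P=6.750 > Ia=0.355: effective rainfall P−Ia = 41771/6532 in
Q: (41771/6532)² ÷ (53371/6532) = 1744816441/348619372 in (≈ 5.005 in)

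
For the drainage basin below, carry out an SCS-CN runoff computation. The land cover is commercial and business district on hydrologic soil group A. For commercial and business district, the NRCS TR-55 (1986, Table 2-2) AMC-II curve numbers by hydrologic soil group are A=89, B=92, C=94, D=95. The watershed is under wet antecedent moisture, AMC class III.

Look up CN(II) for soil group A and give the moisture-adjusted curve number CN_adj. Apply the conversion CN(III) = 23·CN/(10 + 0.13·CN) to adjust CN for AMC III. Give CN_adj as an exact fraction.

NRCS table: commercial and business district, soil group A → CN(II) = 89
CN(III) from CN(II)=89: (23·89)/(10 + 0.13·89) = 204700/2157 ≈ 94.900

CN_adj = 204700/2157 ≈ 94.900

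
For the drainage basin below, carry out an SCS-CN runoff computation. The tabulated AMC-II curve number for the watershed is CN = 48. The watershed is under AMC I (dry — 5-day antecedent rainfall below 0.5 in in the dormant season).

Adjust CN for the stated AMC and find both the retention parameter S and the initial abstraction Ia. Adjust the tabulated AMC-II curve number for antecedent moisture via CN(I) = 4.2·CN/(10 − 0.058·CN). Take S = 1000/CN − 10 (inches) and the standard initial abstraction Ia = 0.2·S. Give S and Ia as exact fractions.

S = 1625/63 in ≈ 25.794 in; Ia = 325/63 in ≈ 5.159 in

Dry (AMC I): CN(I) = 4.2·48/(10 − 0.058·48) = (1008/5)/(902/125) = 12600/451 ≈ 27.938
Retention S: 1000/CN − 10 with CN=27.938 → S = 1625/63 ≈ 25.794 in
Initial abstraction Ia = S/5 = (1625/63)/5 = 325/63 ≈ 5.159 in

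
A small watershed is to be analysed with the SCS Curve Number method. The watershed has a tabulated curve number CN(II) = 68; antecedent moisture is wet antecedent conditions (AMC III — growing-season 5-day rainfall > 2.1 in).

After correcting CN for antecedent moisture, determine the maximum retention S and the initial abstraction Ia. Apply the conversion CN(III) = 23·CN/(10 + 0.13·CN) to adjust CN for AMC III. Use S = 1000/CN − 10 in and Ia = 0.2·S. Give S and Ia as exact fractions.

Wet (AMC III): CN(III) = 23·68/(10 + 0.13·68) = 1564/(471/25) = 39100/471 ≈ 83.015
S = 1000/(39100/471) − 10 = 800/391 in ≈ 2.046 in
Ia = 0.2·(800/391) = 160/391 in ≈ 0.409 in

S = 800/391 in ≈ 2.046 in; Ia = 160/391 in ≈ 0.409 in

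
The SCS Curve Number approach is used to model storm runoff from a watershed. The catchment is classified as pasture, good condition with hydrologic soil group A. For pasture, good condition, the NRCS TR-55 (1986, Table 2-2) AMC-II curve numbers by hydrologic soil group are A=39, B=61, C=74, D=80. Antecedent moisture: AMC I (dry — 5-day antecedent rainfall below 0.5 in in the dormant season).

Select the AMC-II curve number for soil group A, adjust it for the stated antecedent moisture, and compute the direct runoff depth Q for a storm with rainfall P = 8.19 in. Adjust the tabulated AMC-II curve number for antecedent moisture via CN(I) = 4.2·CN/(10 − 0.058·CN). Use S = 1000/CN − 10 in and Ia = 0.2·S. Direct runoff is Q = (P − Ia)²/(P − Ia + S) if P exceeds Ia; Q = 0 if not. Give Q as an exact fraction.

Q = 3691899121/254771325900 in ≈ 0.014 in

NRCS table: pasture, good condition, soil group A → CN(II) = 39
Adjust CN=39 to AMC I: 4.2·39/(10 − 0.058·39) → (819/5) ÷ (3869/500) = 81900/3869 ≈ 21.168
S = 1000/(81900/3869) − 10 = 30500/819 in ≈ 37.241 in
Initial abstraction Ia = S/5 = (30500/819)/5 = 6100/819 ≈ 7.448 in
P − Ia = 8.190 − 7.448 = 60761/81900 ≈ 0.742 in (> 0, runoff occurs)
Q: (60761/81900)² ÷ (3110761/81900) = 3691899121/254771325900 in (≈ 0.014 in)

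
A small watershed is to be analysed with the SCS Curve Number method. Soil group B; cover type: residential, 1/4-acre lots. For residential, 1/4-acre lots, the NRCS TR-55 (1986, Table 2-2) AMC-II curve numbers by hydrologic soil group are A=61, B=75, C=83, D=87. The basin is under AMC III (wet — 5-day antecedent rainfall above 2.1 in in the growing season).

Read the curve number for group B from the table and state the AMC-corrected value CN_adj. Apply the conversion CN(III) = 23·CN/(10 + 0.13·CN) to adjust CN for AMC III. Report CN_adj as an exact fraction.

NRCS table: residential, 1/4-acre lots, soil group B → CN(II) = 75
Wet (AMC III): CN(III) = 23·75/(10 + 0.13·75) = 1725/(79/4) = 6900/79 ≈ 87.342

CN_adj = 6900/79 ≈ 87.342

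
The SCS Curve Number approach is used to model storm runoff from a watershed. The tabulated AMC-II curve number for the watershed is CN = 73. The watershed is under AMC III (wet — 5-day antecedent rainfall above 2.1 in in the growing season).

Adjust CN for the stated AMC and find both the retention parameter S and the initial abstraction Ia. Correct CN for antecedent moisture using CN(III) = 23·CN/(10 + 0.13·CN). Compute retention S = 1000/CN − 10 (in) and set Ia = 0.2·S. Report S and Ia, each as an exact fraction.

S = 2700/1679 in ≈ 1.608 in; Ia = 540/1679 in ≈ 0.322 in

Wet (AMC III): CN(III) = 23·73/(10 + 0.13·73) = 1679/(1949/100) = 167900/1949 ≈ 86.147
S = 1000/(167900/1949) − 10 = 2700/1679 in ≈ 1.608 in
Ia = 0.2S: 0.2·1.608 = 0.322 in (exactly 540/1679)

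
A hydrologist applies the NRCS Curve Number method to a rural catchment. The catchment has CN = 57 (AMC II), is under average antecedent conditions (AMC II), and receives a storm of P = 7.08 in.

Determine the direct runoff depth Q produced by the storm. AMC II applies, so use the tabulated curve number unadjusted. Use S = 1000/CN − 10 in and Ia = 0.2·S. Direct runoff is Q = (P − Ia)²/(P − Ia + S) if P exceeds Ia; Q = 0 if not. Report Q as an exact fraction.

Q = 63027721/26631825 in ≈ 2.367 in

Average conditions: CN = 57 (no AMC adjustment).
Max retention: S = 1000/57 − 10 = 430/57 in (≈ 7.544 in)
Ia = 0.2·(430/57) = 86/57 in ≈ 1.509 in
P − Ia = 7.080 − 1.509 = 7939/1425 ≈ 5.571 in (> 0, runoff occurs)
Runoff Q = (P−Ia)²/(P−Ia+S) = (5.571)²/(5.571+7.544) = 63027721/26631825 ≈ 2.367 in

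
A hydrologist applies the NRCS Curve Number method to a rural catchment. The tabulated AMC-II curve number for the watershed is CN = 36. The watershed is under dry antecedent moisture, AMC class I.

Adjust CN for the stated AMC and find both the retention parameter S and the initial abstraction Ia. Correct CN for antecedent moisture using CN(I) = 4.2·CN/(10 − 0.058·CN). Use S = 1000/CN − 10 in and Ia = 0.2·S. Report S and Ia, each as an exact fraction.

S = 8000/189 in ≈ 42.328 in; Ia = 1600/189 in ≈ 8.466 in

CN(I) from CN(II)=36: (4.2·36)/(10 − 0.058·36) = 18900/989 ≈ 19.110
Max retention: S = 1000/(18900/989) − 10 = 8000/189 in (≈ 42.328 in)
Ia = 0.2S: 0.2·42.328 = 8.466 in (exactly 1600/189)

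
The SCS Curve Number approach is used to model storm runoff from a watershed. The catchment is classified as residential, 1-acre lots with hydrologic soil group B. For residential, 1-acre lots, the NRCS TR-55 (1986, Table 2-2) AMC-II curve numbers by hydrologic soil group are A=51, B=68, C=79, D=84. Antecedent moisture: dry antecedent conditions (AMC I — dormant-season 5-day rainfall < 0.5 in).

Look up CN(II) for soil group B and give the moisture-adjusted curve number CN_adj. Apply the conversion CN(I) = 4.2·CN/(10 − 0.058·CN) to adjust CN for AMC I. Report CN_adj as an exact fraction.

NRCS table: residential, 1-acre lots, soil group B → CN(II) = 68
CN(I) from CN(II)=68: (4.2·68)/(10 − 0.058·68) = 35700/757 ≈ 47.160

CN_adj = 35700/757 ≈ 47.160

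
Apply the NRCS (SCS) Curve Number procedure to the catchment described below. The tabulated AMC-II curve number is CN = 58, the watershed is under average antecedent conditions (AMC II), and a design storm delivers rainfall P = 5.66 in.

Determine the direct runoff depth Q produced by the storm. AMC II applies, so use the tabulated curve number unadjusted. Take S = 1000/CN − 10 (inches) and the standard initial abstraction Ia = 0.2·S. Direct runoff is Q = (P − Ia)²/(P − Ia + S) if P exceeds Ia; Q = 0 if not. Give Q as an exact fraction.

Q = 37295449/24080150 in ≈ 1.549 in

CN(II) = 58; AMC II needs no correction.
Max retention: S = 1000/58 − 10 = 210/29 in (≈ 7.241 in)
Ia = 0.2·(210/29) = 42/29 in ≈ 1.448 in
Excess rainfall: 5.660 − 1.448 = 4.212 in; P > Ia so Q > 0
Q: (6107/1450)² ÷ (16607/1450) = 37295449/24080150 in (≈ 1.549 in)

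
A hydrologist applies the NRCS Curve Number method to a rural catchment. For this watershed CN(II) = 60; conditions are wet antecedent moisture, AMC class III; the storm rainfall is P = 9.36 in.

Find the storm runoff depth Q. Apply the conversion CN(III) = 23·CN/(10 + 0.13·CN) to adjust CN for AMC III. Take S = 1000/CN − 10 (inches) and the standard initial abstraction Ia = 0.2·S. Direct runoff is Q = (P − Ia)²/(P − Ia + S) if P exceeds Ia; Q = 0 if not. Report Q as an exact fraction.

Wet (AMC III): CN(III) = 23·60/(10 + 0.13·60) = 1380/(89/5) = 6900/89 ≈ 77.528
Max retention: S = 1000/(6900/89) − 10 = 200/69 in (≈ 2.899 in)
Initial abstraction Ia = S/5 = (200/69)/5 = 40/69 ≈ 0.580 in
Excess rainfall: 9.360 − 0.580 = 8.780 in; P > Ia so Q > 0
Runoff Q = (P−Ia)²/(P−Ia+S) = (8.780)²/(8.780+2.899) = 114700658/17375925 ≈ 6.601 in

Q = 114700658/17375925 in ≈ 6.601 in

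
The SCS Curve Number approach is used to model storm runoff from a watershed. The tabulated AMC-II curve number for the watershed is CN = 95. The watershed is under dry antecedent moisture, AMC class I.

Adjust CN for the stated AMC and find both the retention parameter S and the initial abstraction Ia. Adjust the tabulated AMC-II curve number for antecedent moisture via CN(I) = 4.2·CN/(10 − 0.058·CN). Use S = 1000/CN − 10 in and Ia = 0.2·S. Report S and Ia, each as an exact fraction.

S = 500/399 in ≈ 1.253 in; Ia = 100/399 in ≈ 0.251 in

CN(I) from CN(II)=95: (4.2·95)/(10 − 0.058·95) = 39900/449 ≈ 88.864
S = 1000/(39900/449) − 10 = 500/399 in ≈ 1.253 in
Ia = 0.2S: 0.2·1.253 = 0.251 in (exactly 100/399)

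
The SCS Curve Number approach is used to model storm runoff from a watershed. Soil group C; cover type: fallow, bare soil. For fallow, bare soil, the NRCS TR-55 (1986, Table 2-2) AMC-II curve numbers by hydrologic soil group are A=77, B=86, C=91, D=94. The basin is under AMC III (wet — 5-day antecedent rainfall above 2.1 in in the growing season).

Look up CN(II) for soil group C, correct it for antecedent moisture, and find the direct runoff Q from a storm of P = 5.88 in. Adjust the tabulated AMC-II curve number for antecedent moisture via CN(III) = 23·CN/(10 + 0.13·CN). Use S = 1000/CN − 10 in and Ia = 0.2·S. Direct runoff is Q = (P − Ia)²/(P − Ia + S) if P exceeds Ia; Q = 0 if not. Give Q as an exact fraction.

Q = 30637551747/5680245025 in ≈ 5.394 in

NRCS table: fallow, bare soil, soil group C → CN(II) = 91
Wet (AMC III): CN(III) = 23·91/(10 + 0.13·91) = 2093/(2183/100) = 209300/2183 ≈ 95.877
S = 1000/(209300/2183) − 10 = 900/2093 in ≈ 0.430 in
Initial abstraction Ia = S/5 = (900/2093)/5 = 180/2093 ≈ 0.086 in
P − Ia = 5.880 − 0.086 = 303171/52325 ≈ 5.794 in (> 0, runoff occurs)
Q = (303171/52325)²/((303171/52325) + 900/2093) = (91912655241/2737905625)/(325671/52325) = 30637551747/5680245025 in ≈ 5.394 in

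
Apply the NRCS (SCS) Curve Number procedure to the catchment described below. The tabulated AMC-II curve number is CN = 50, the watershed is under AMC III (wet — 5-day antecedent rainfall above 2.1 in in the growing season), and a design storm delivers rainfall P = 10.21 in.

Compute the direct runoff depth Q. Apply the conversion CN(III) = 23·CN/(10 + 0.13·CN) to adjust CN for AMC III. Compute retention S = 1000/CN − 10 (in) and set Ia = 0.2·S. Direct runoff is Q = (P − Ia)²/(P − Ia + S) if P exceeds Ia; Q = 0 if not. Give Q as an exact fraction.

Q = 461519289/72410900 in ≈ 6.374 in

Adjust CN=50 to AMC III: 23·50/(10 + 0.13·50) → 1150 ÷ (33/2) = 2300/33 ≈ 69.697
S = 1000/(2300/33) − 10 = 100/23 in ≈ 4.348 in
Ia = 0.2·(100/23) = 20/23 in ≈ 0.870 in
P − Ia = 10.210 − 0.870 = 21483/2300 ≈ 9.340 in (> 0, runoff occurs)
Runoff Q = (P−Ia)²/(P−Ia+S) = (9.340)²/(9.340+4.348) = 461519289/72410900 ≈ 6.374 in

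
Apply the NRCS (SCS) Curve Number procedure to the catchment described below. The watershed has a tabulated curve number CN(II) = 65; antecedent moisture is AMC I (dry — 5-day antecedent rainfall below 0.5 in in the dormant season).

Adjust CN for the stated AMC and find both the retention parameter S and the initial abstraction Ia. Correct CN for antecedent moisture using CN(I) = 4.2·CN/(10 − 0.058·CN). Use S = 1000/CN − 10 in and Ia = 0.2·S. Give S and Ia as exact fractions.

Adjust CN=65 to AMC I: 4.2·65/(10 − 0.058·65) → 273 ÷ (623/100) = 3900/89 ≈ 43.820
S = 1000/(3900/89) − 10 = 500/39 in ≈ 12.821 in
Initial abstraction Ia = S/5 = (500/39)/5 = 100/39 ≈ 2.564 in

S = 500/39 in ≈ 12.821 in; Ia = 100/39 in ≈ 2.564 in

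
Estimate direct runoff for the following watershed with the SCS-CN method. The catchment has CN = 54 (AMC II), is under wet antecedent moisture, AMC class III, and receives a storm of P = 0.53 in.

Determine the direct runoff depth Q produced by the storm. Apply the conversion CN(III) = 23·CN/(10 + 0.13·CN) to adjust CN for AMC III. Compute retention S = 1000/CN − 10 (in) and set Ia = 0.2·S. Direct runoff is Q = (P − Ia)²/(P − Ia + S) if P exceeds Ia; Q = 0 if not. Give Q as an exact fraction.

Q = 0 in ≈ 0.000 in

Wet (AMC III): CN(III) = 23·54/(10 + 0.13·54) = 1242/(851/50) = 2700/37 ≈ 72.973
Retention S: 1000/CN − 10 with CN=72.973 → S = 100/27 ≈ 3.704 in
Ia = 0.2·(100/27) = 20/27 in ≈ 0.741 in
P = 0.530 ≤ Ia = 0.741 in: entire storm abstracted, Q = 0.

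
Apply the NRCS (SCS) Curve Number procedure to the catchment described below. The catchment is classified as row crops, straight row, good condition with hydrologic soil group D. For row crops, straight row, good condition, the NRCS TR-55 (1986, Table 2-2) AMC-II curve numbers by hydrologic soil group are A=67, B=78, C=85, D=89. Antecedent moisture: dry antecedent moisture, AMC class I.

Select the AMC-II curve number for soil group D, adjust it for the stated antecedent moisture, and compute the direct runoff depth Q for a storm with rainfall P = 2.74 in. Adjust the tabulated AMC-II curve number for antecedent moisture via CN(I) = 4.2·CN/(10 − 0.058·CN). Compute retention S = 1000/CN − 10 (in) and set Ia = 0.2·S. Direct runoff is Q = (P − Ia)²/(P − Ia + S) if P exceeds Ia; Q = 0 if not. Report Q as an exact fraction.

Q = 40422308809/44487152850 in ≈ 0.909 in

NRCS table: row crops, straight row, good condition, soil group D → CN(II) = 89
CN(I) from CN(II)=89: (4.2·89)/(10 − 0.058·89) = 186900/2419 ≈ 77.263
S = 1000/(186900/2419) − 10 = 5500/1869 in ≈ 2.943 in
Ia = 0.2·(5500/1869) = 1100/1869 in ≈ 0.589 in
Since P=2.740 > Ia=0.589: effective rainfall P−Ia = 201053/93450 in
Runoff Q = (P−Ia)²/(P−Ia+S) = (2.151)²/(2.151+2.943) = 40422308809/44487152850 ≈ 0.909 in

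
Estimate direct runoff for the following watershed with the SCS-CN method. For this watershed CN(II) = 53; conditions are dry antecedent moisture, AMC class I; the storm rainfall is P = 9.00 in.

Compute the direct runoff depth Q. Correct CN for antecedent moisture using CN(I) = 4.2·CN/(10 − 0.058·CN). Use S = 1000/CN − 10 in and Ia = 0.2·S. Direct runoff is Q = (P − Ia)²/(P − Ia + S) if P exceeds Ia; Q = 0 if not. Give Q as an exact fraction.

Q = 28270489/32073321 in ≈ 0.881 in

Adjust CN=53 to AMC I: 4.2·53/(10 − 0.058·53) → (1113/5) ÷ (3463/500) = 111300/3463 ≈ 32.140
S = 1000/(111300/3463) − 10 = 23500/1113 in ≈ 21.114 in
Ia = 0.2S: 0.2·21.114 = 4.223 in (exactly 4700/1113)
Excess rainfall: 9.000 − 4.223 = 4.777 in; P > Ia so Q > 0
Q = (5317/1113)²/((5317/1113) + 23500/1113) = (28270489/1238769)/(28817/1113) = 28270489/32073321 in ≈ 0.881 in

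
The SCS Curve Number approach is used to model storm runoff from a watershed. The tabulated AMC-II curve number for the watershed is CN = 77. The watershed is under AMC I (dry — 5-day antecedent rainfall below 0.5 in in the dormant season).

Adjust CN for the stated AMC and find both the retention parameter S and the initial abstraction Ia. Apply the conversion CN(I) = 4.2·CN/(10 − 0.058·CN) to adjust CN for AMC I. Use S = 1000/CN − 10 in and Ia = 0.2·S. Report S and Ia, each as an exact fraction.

S = 11500/1617 in ≈ 7.112 in; Ia = 2300/1617 in ≈ 1.422 in

CN(I) from CN(II)=77: (4.2·77)/(10 − 0.058·77) = 161700/2767 ≈ 58.439
Retention S: 1000/CN − 10 with CN=58.439 → S = 11500/1617 ≈ 7.112 in
Ia = 0.2S: 0.2·7.112 = 1.422 in (exactly 2300/1617)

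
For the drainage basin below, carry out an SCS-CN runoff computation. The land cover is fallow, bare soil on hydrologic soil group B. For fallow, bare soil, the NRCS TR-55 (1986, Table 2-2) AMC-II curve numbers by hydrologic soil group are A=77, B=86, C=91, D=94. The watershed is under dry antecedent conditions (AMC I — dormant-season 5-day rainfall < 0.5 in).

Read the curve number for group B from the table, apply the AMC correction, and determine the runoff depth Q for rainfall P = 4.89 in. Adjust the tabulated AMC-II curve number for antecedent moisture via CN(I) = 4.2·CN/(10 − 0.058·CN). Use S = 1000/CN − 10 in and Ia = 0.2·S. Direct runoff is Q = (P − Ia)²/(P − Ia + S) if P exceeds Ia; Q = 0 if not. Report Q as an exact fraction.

Q = 2817592561/1329744900 in ≈ 2.119 in

NRCS table: fallow, bare soil, soil group B → CN(II) = 86
Dry (AMC I): CN(I) = 4.2·86/(10 − 0.058·86) = (1806/5)/(1253/250) = 12900/179 ≈ 72.067
Retention S: 1000/CN − 10 with CN=72.067 → S = 500/129 ≈ 3.876 in
Initial abstraction Ia = S/5 = (500/129)/5 = 100/129 ≈ 0.775 in
Since P=4.890 > Ia=0.775: effective rainfall P−Ia = 53081/12900 in
Q: (53081/12900)² ÷ (103081/12900) = 2817592561/1329744900 in (≈ 2.119 in)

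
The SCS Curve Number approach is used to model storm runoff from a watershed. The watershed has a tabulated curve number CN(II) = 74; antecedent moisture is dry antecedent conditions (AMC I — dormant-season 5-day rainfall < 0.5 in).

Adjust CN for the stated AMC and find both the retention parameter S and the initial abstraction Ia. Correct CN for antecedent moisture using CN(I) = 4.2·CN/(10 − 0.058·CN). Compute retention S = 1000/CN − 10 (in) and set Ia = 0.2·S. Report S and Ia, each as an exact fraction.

CN(I) from CN(II)=74: (4.2·74)/(10 − 0.058·74) = 77700/1427 ≈ 54.450
S = 1000/(77700/1427) − 10 = 6500/777 in ≈ 8.366 in
Initial abstraction Ia = S/5 = (6500/777)/5 = 1300/777 ≈ 1.673 in

S = 6500/777 in ≈ 8.366 in; Ia = 1300/777 in ≈ 1.673 in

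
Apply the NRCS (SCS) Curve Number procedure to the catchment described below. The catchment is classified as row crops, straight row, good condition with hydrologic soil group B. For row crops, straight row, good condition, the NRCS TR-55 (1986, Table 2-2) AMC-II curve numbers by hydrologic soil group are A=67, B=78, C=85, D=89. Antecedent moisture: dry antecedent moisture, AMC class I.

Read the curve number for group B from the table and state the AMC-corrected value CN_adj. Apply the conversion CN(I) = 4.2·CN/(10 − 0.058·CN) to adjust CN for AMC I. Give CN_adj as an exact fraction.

CN_adj = 81900/1369 ≈ 59.825

NRCS table: row crops, straight row, good condition, soil group B → CN(II) = 78
Dry (AMC I): CN(I) = 4.2·78/(10 − 0.058·78) = (1638/5)/(1369/250) = 81900/1369 ≈ 59.825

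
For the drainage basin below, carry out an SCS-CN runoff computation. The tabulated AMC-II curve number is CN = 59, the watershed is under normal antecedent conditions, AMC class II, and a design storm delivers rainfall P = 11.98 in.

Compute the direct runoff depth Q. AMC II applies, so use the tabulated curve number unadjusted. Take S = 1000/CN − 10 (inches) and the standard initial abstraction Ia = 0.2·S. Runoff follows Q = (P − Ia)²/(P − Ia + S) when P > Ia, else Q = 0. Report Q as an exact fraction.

CN(II) = 59; AMC II needs no correction.
Retention S: 1000/CN − 10 with CN=59.000 → S = 410/59 ≈ 6.949 in
Initial abstraction Ia = S/5 = (410/59)/5 = 82/59 ≈ 1.390 in
Since P=11.980 > Ia=1.390: effective rainfall P−Ia = 31241/2950 in
Runoff Q = (P−Ia)²/(P−Ia+S) = (10.590)²/(10.590+6.949) = 976000081/152635950 ≈ 6.394 in

Q = 976000081/152635950 in ≈ 6.394 in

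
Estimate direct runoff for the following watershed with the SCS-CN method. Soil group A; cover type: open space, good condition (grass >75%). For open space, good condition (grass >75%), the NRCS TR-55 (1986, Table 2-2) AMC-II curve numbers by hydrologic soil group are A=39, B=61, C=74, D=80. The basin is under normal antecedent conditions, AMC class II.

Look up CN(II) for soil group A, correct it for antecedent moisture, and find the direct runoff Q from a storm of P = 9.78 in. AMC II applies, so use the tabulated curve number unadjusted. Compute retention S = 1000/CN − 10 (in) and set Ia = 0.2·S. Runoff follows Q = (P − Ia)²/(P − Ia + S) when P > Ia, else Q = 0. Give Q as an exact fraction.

NRCS table: open space, good condition (grass >75%), soil group A → CN(II) = 39
CN(II) = 39; AMC II needs no correction.
Max retention: S = 1000/39 − 10 = 610/39 in (≈ 15.641 in)
Ia = 0.2S: 0.2·15.641 = 3.128 in (exactly 122/39)
P − Ia = 9.780 − 3.128 = 12971/1950 ≈ 6.652 in (> 0, runoff occurs)
Q = (12971/1950)²/((12971/1950) + 610/39) = (168246841/3802500)/(43471/1950) = 168246841/84768450 in ≈ 1.985 in

Q = 168246841/84768450 in ≈ 1.985 in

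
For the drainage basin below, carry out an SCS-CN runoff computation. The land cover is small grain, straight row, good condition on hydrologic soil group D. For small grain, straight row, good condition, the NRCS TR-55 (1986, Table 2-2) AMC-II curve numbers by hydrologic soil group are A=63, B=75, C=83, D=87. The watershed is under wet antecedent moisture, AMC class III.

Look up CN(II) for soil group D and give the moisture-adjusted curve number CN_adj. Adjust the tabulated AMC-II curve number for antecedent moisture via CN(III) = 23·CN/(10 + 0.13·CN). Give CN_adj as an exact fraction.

CN_adj = 200100/2131 ≈ 93.900

NRCS table: small grain, straight row, good condition, soil group D → CN(II) = 87
CN(III) from CN(II)=87: (23·87)/(10 + 0.13·87) = 200100/2131 ≈ 93.900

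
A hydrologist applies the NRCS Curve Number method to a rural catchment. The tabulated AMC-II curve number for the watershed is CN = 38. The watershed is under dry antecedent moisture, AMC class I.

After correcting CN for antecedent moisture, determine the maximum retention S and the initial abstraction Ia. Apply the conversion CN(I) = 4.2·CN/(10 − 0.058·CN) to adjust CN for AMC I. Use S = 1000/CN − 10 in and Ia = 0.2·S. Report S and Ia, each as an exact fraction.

S = 15500/399 in ≈ 38.847 in; Ia = 3100/399 in ≈ 7.769 in

CN(I) from CN(II)=38: (4.2·38)/(10 − 0.058·38) = 39900/1949 ≈ 20.472
S = 1000/(39900/1949) − 10 = 15500/399 in ≈ 38.847 in
Ia = 0.2·(15500/399) = 3100/399 in ≈ 7.769 in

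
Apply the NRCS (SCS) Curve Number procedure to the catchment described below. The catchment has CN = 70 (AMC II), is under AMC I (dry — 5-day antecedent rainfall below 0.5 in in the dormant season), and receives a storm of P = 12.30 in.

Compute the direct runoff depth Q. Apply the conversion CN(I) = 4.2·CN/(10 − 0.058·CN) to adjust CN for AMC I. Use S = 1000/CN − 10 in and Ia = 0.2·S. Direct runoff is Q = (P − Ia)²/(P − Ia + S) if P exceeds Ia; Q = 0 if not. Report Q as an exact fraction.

Dry (AMC I): CN(I) = 4.2·70/(10 − 0.058·70) = 294/(297/50) = 4900/99 ≈ 49.495
S = 1000/(4900/99) − 10 = 500/49 in ≈ 10.204 in
Initial abstraction Ia = S/5 = (500/49)/5 = 100/49 ≈ 2.041 in
Since P=12.300 > Ia=2.041: effective rainfall P−Ia = 5027/490 in
Q = (5027/490)²/((5027/490) + 500/49) = (25270729/240100)/(10027/490) = 25270729/4913230 in ≈ 5.143 in

Q = 25270729/4913230 in ≈ 5.143 in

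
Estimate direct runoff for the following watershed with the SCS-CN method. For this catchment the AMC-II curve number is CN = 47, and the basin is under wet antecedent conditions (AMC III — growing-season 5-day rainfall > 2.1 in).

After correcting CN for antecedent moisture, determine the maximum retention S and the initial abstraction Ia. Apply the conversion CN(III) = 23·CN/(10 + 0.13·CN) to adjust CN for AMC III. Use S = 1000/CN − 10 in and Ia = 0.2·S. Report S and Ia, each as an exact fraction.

Adjust CN=47 to AMC III: 23·47/(10 + 0.13·47) → 1081 ÷ (1611/100) = 108100/1611 ≈ 67.101
Retention S: 1000/CN − 10 with CN=67.101 → S = 5300/1081 ≈ 4.903 in
Ia = 0.2·(5300/1081) = 1060/1081 in ≈ 0.981 in

S = 5300/1081 in ≈ 4.903 in; Ia = 1060/1081 in ≈ 0.981 in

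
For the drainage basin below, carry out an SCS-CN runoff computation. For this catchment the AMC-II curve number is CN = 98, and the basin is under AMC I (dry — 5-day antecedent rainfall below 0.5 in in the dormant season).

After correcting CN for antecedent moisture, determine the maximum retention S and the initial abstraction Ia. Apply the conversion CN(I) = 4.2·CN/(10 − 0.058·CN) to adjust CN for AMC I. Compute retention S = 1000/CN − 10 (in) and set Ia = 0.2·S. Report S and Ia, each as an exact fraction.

CN(I) from CN(II)=98: (4.2·98)/(10 − 0.058·98) = 102900/1079 ≈ 95.366
Max retention: S = 1000/(102900/1079) − 10 = 500/1029 in (≈ 0.486 in)
Initial abstraction Ia = S/5 = (500/1029)/5 = 100/1029 ≈ 0.097 in

S = 500/1029 in ≈ 0.486 in; Ia = 100/1029 in ≈ 0.097 in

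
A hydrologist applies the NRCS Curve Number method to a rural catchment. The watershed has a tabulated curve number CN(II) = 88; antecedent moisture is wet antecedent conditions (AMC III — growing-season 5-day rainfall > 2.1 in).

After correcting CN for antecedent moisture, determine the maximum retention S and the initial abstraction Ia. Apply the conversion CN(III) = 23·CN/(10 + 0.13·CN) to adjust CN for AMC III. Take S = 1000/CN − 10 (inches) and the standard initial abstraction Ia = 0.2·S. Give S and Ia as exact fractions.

Adjust CN=88 to AMC III: 23·88/(10 + 0.13·88) → 2024 ÷ (536/25) = 6325/67 ≈ 94.403
Retention S: 1000/CN − 10 with CN=94.403 → S = 150/253 ≈ 0.593 in
Ia = 0.2S: 0.2·0.593 = 0.119 in (exactly 30/253)

S = 150/253 in ≈ 0.593 in; Ia = 30/253 in ≈ 0.119 in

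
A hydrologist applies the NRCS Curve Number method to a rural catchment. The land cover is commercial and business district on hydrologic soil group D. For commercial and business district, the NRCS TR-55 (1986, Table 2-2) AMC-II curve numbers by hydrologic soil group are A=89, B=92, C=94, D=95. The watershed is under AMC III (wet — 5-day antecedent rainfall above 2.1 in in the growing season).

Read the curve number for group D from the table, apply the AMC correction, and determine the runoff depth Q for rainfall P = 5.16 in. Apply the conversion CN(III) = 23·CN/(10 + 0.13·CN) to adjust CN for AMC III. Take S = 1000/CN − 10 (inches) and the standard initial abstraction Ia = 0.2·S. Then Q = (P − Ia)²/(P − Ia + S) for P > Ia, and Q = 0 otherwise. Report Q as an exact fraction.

Q = 3121792129/637725025 in ≈ 4.895 in

NRCS table: commercial and business district, soil group D → CN(II) = 95
Wet (AMC III): CN(III) = 23·95/(10 + 0.13·95) = 2185/(447/20) = 43700/447 ≈ 97.763
S = 1000/(43700/447) − 10 = 100/437 in ≈ 0.229 in
Initial abstraction Ia = S/5 = (100/437)/5 = 20/437 ≈ 0.046 in
Since P=5.160 > Ia=0.046: effective rainfall P−Ia = 55873/10925 in
Q = (55873/10925)²/((55873/10925) + 100/437) = (3121792129/119355625)/(58373/10925) = 3121792129/637725025 in ≈ 4.895 in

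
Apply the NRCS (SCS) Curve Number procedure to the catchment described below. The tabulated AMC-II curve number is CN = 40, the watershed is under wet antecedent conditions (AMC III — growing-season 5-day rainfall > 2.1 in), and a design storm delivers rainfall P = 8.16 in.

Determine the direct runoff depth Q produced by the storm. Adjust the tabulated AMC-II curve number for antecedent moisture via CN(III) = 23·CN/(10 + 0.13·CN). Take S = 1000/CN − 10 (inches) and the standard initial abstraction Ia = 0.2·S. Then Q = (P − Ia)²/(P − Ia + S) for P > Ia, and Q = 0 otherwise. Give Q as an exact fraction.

CN(III) from CN(II)=40: (23·40)/(10 + 0.13·40) = 1150/19 ≈ 60.526
Max retention: S = 1000/(1150/19) − 10 = 150/23 in (≈ 6.522 in)
Initial abstraction Ia = S/5 = (150/23)/5 = 30/23 ≈ 1.304 in
Excess rainfall: 8.160 − 1.304 = 6.856 in; P > Ia so Q > 0
Q = (3942/575)²/((3942/575) + 150/23) = (15539364/330625)/(7692/575) = 1294947/368575 in ≈ 3.513 in

Q = 1294947/368575 in ≈ 3.513 in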